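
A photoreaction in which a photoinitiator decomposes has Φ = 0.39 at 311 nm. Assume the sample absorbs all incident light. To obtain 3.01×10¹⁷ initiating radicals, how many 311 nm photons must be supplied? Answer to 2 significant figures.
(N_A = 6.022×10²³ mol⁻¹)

Product: 3.01×10¹⁷ / 6.022×10²³ = 4.998×10⁻⁷ mol.
Photons that must be absorbed: 4.998×10⁻⁷ / 0.39 = 1.282×10⁻⁶ mol.
Photon count: 1.282×10⁻⁶ × 6.022×10²³ = 7.7×10¹⁷.

7.7×10¹⁷ photons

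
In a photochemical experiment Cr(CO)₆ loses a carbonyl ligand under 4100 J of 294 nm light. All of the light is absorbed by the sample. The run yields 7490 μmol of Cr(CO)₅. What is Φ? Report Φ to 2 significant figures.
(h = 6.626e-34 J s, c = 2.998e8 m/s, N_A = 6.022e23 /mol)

Φ = 0.74

Product: 7490 μmol = 0.00749 mol.
Photon energy at 294 nm: hc/λ = (6.626e-34)(2.998e8)/(294e-9) = 6.757e-19 J.
Photons incident: 4100 / 6.757e-19 = 6.068e21, i.e. 6.068e21/6.022e23 = 0.01008 mol.
Φ = 0.00749 mol / 0.01008 mol photons = 0.74.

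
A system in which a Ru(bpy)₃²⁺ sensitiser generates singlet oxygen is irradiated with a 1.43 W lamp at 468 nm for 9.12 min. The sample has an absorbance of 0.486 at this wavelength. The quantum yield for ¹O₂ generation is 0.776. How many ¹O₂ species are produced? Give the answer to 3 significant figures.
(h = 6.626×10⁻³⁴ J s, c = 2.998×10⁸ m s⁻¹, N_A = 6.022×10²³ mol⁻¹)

9.63×10²⁰ species

Photon energy at 468 nm: hc/λ = (6.626×10⁻³⁴)(2.998×10⁸)/(468×10⁻⁹) = 4.245×10⁻¹⁹ J.
Energy delivered: (1.43 W)(547.2 s) = 782.5 J.
Photons incident: 782.5 / 4.245×10⁻¹⁹ = 1.843×10²¹, i.e. 1.843×10²¹/6.022×10²³ = 0.003060 mol.
Fraction absorbed: 1 − 10^(−0.486) = 0.6734.
Photons absorbed: 0.6734 × 0.003060 = 0.002061 mol.
Product: Φ × n_abs = 0.776 × 0.002061 = 0.001599 mol.
As a count: 0.001599 × 6.022×10²³ = 9.63×10²⁰.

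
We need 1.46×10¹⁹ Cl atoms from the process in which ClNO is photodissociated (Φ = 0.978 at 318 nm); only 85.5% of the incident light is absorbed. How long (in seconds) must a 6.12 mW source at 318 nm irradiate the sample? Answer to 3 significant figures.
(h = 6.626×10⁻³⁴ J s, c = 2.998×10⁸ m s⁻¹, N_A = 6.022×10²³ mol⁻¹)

t ≈ 1780 s

Product: 1.46×10¹⁹ / 6.022×10²³ = 2.424×10⁻⁵ mol.
Photons that must be absorbed: 2.424×10⁻⁵ / 0.978 = 2.479×10⁻⁵ mol.
Incident photons needed: 2.479×10⁻⁵ / 0.855 = 2.899×10⁻⁵ mol.
Photon energy: hc/λ = 6.247×10⁻¹⁹ J; per mole, 3.762×10⁵ J mol⁻¹.
Energy required: 2.899×10⁻⁵ × 3.762×10⁵ = 10.91 J.
Time: 10.91 J / 0.00612 W = 1780 s.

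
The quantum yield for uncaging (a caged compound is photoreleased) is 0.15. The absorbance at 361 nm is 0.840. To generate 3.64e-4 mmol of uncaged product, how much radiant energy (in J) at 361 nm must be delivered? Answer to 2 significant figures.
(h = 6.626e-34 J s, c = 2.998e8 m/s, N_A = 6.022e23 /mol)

0.94 J

Product: 3.64e-4 mmol = 3.64e-7 mol.
Photons that must be absorbed: 3.64e-7 / 0.15 = 2.427e-6 mol.
Fraction absorbed: 1 − 10^(−0.840) = 0.8555.
Incident photons needed: 2.427e-6 / 0.8555 = 2.837e-6 mol.
Photon energy: hc/λ = 5.503e-19 J; per mole, 3.314e5 J mol⁻¹.
Energy required: 2.837e-6 × 3.314e5 = 0.94 J.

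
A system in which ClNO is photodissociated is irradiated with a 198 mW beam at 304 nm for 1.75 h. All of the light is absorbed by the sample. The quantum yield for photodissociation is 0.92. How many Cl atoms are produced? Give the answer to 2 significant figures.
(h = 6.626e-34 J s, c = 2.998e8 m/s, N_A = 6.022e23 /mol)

Photon energy at 304 nm: hc/λ = (6.626e-34)(2.998e8)/(304e-9) = 6.534e-19 J.
Energy delivered: (198 mW)(6300 s) = 1247 J.
Photons incident: 1247 / 6.534e-19 = 1.908e21, i.e. 1.908e21/6.022e23 = 0.003168 mol.
Product: Φ × n_abs = 0.92 × 0.003168 = 0.002915 mol.
As a count: 0.002915 × 6.022e23 = 1.8e21.

1.8e21 atoms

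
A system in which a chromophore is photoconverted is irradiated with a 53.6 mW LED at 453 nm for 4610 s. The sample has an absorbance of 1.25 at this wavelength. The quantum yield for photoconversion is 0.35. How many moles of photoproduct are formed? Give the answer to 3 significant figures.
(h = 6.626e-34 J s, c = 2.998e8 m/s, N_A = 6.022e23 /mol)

3.09e-4 mol

Photon energy at 453 nm: hc/λ = (6.626e-34)(2.998e8)/(453e-9) = 4.385e-19 J.
Energy delivered: (53.6 mW)(4610 s) = 247.1 J.
Photons incident: 247.1 / 4.385e-19 = 5.635e20, i.e. 5.635e20/6.022e23 = 9.357e-4 mol.
Fraction absorbed: 1 − 10^(−1.25) = 0.9438.
Photons absorbed: 0.9438 × 9.357e-4 = 8.831e-4 mol.
Product: Φ × n_abs = 0.35 × 8.831e-4 = 3.091e-4 mol.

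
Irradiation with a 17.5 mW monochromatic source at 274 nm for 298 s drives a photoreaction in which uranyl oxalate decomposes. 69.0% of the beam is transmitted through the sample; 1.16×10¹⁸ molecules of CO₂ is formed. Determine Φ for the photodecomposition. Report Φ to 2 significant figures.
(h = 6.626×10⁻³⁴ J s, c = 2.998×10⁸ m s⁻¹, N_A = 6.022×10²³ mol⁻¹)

Product: 1.16×10¹⁸ / 6.022×10²³ = 1.926×10⁻⁶ mol.
Photon energy at 274 nm: hc/λ = (6.626×10⁻³⁴)(2.998×10⁸)/(274×10⁻⁹) = 7.250×10⁻¹⁹ J.
Energy delivered: (17.5 mW)(298 s) = 5.215 J.
Photons incident: 5.215 / 7.250×10⁻¹⁹ = 7.193×10¹⁸, i.e. 7.193×10¹⁸/6.022×10²³ = 1.194×10⁻⁵ mol.
Fraction absorbed: 1 − 69.0/100 = 0.3100.
Photons absorbed: 0.3100 × 1.194×10⁻⁵ = 3.701×10⁻⁶ mol.
Φ = 1.926×10⁻⁶ mol / 3.701×10⁻⁶ mol photons = 0.52.

Φ = 0.52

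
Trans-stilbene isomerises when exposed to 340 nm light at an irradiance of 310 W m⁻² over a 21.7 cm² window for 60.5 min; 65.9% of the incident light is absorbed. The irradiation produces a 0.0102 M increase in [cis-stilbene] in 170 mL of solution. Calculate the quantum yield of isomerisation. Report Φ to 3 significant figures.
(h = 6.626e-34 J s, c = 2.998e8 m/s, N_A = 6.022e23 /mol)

Product: (0.0102 M)(0.17 L) = 0.001734 mol.
Photon energy at 340 nm: hc/λ = (6.626e-34)(2.998e8)/(340e-9) = 5.843e-19 J.
Energy delivered: (310 W m⁻²)(21.7e-4 m²)(3630 s) = 2442 J.
Photons incident: 2442 / 5.843e-19 = 4.179e21, i.e. 4.179e21/6.022e23 = 0.006940 mol.
Photons absorbed: 0.659 × 0.006940 = 0.004573 mol.
Φ = 0.001734 mol / 0.004573 mol photons = 0.379.

Φ = 0.379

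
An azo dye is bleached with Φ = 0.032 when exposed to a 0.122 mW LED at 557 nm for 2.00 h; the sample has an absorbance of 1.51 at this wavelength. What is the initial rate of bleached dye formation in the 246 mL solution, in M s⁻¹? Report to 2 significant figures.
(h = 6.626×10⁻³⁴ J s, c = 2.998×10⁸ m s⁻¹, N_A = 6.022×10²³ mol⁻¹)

7.2×10⁻¹¹ M s⁻¹

Photon energy at 557 nm: hc/λ = (6.626×10⁻³⁴)(2.998×10⁸)/(557×10⁻⁹) = 3.566×10⁻¹⁹ J.
Energy delivered: (0.122 mW)(7200 s) = 0.8784 J.
Photons incident: 0.8784 / 3.566×10⁻¹⁹ = 2.463×10¹⁸, i.e. 2.463×10¹⁸/6.022×10²³ = 4.090×10⁻⁶ mol.
Fraction absorbed: 1 − 10^(−1.51) = 0.9691.
Photons absorbed: 0.9691 × 4.090×10⁻⁶ = 3.964×10⁻⁶ mol.
Product formed: 0.032 × 3.964×10⁻⁶ = 1.268×10⁻⁷ mol.
Rate: 1.268×10⁻⁷ mol / (7200 s × 0.246 L) = 7.2×10⁻¹¹ M s⁻¹.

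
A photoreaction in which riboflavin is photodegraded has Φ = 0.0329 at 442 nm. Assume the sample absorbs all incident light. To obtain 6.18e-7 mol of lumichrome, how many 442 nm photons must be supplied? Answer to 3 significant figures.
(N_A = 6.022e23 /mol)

Photons that must be absorbed: 6.18e-7 / 0.0329 = 1.878e-5 mol.
Photon count: 1.878e-5 × 6.022e23 = 1.13e19.

1.13e19 photons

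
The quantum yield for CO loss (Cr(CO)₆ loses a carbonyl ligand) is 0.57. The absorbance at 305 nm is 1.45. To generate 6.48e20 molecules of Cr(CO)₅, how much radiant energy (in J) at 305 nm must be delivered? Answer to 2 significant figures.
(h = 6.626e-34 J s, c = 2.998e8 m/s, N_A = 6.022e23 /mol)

Product: 6.48e20 / 6.022e23 = 0.001076 mol.
Photons that must be absorbed: 0.001076 / 0.57 = 0.001888 mol.
Fraction absorbed: 1 − 10^(−1.45) = 0.9645.
Incident photons needed: 0.001888 / 0.9645 = 0.001957 mol.
Photon energy: hc/λ = 6.513e-19 J; per mole, 3.922e5 J mol⁻¹.
Energy required: 0.001957 × 3.922e5 = 770 J.

770 J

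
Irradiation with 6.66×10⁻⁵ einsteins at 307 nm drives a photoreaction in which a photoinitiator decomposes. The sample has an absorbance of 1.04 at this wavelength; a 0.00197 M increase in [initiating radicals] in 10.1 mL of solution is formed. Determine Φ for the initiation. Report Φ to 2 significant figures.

Φ = 0.33

Product: (0.00197 M)(0.0101 L) = 1.990×10⁻⁵ mol.
Fraction absorbed: 1 − 10^(−1.04) = 0.9088.
Photons absorbed: 0.9088 × 6.66×10⁻⁵ = 6.053×10⁻⁵ mol.
Φ = 1.990×10⁻⁵ mol / 6.053×10⁻⁵ mol photons = 0.33.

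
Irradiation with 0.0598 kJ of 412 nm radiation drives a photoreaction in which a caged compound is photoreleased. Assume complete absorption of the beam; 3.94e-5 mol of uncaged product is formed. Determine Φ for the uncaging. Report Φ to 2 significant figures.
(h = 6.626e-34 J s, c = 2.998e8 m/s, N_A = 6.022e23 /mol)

Φ = 0.19

Photon energy at 412 nm: hc/λ = (6.626e-34)(2.998e8)/(412e-9) = 4.822e-19 J.
Incident energy: 0.0598 kJ = 59.8 J.
Photons incident: 59.8 / 4.822e-19 = 1.240e20, i.e. 1.240e20/6.022e23 = 2.059e-4 mol.
Φ = 3.94e-5 mol / 2.059e-4 mol photons = 0.19.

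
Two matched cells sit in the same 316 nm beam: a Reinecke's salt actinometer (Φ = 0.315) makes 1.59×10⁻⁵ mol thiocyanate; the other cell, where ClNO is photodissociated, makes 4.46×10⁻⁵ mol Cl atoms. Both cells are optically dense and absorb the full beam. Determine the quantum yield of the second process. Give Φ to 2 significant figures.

Φ = 0.88

Photons absorbed by the actinometer: 1.59×10⁻⁵ / 0.315 = 5.048×10⁻⁵ mol.
Φ(unknown) = 4.46×10⁻⁵ / 5.048×10⁻⁵ = 0.88.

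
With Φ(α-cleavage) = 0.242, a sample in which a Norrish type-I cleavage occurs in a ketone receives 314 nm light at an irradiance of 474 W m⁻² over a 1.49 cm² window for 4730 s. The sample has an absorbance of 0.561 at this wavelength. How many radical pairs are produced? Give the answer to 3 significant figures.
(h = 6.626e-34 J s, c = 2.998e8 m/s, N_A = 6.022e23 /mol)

9.27e19 radical pairs

Photon energy at 314 nm: hc/λ = (6.626e-34)(2.998e8)/(314e-9) = 6.326e-19 J.
Energy delivered: (474 W m⁻²)(1.49e-4 m²)(4730 s) = 334.1 J.
Photons incident: 334.1 / 6.326e-19 = 5.281e20, i.e. 5.281e20/6.022e23 = 8.770e-4 mol.
Fraction absorbed: 1 − 10^(−0.561) = 0.7252.
Photons absorbed: 0.7252 × 8.770e-4 = 6.360e-4 mol.
Product: Φ × n_abs = 0.242 × 6.360e-4 = 1.539e-4 mol.
As a count: 1.539e-4 × 6.022e23 = 9.27e19.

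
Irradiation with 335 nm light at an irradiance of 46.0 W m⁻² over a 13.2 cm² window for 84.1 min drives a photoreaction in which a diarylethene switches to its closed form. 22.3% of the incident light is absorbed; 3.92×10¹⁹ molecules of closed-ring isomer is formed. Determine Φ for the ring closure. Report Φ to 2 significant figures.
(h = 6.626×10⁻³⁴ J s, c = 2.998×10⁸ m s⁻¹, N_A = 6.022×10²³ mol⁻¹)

Φ = 0.34

Product: 3.92×10¹⁹ / 6.022×10²³ = 6.509×10⁻⁵ mol.
Photon energy at 335 nm: hc/λ = (6.626×10⁻³⁴)(2.998×10⁸)/(335×10⁻⁹) = 5.930×10⁻¹⁹ J.
Energy delivered: (46.0 W m⁻²)(13.2×10⁻⁴ m²)(5046 s) = 306.4 J.
Photons incident: 306.4 / 5.930×10⁻¹⁹ = 5.167×10²⁰, i.e. 5.167×10²⁰/6.022×10²³ = 8.580×10⁻⁴ mol.
Photons absorbed: 0.223 × 8.580×10⁻⁴ = 1.913×10⁻⁴ mol.
Φ = 6.509×10⁻⁵ mol / 1.913×10⁻⁴ mol photons = 0.34.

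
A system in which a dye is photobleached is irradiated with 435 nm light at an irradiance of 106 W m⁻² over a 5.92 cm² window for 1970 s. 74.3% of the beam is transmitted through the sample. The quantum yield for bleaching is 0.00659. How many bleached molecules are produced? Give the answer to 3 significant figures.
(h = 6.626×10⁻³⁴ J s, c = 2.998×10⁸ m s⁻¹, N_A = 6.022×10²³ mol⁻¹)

4.58×10¹⁷ bleached molecules

Photon energy at 435 nm: hc/λ = (6.626×10⁻³⁴)(2.998×10⁸)/(435×10⁻⁹) = 4.567×10⁻¹⁹ J.
Energy delivered: (106 W m⁻²)(5.92×10⁻⁴ m²)(1970 s) = 123.6 J.
Photons incident: 123.6 / 4.567×10⁻¹⁹ = 2.706×10²⁰, i.e. 2.706×10²⁰/6.022×10²³ = 4.494×10⁻⁴ mol.
Fraction absorbed: 1 − 74.3/100 = 0.2570.
Photons absorbed: 0.2570 × 4.494×10⁻⁴ = 1.155×10⁻⁴ mol.
Product: Φ × n_abs = 0.00659 × 1.155×10⁻⁴ = 7.611×10⁻⁷ mol.
As a count: 7.611×10⁻⁷ × 6.022×10²³ = 4.58×10¹⁷.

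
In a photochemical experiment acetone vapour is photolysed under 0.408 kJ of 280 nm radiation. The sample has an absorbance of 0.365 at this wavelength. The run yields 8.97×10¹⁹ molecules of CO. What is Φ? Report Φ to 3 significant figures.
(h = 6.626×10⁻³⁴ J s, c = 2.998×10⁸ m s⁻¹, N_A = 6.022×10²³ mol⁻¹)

Product: 8.97×10¹⁹ / 6.022×10²³ = 1.490×10⁻⁴ mol.
Photon energy at 280 nm: hc/λ = (6.626×10⁻³⁴)(2.998×10⁸)/(280×10⁻⁹) = 7.095×10⁻¹⁹ J.
Incident energy: 0.408 kJ = 408 J.
Photons incident: 408 / 7.095×10⁻¹⁹ = 5.751×10²⁰, i.e. 5.751×10²⁰/6.022×10²³ = 9.550×10⁻⁴ mol.
Fraction absorbed: 1 − 10^(−0.365) = 0.5685.
Photons absorbed: 0.5685 × 9.550×10⁻⁴ = 5.429×10⁻⁴ mol.
Φ = 1.490×10⁻⁴ mol / 5.429×10⁻⁴ mol photons = 0.274.

Φ = 0.274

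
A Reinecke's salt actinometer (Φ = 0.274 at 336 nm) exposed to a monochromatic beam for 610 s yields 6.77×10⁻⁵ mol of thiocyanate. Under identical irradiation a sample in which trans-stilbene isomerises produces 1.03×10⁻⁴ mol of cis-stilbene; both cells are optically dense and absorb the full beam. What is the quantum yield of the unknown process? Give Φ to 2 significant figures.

Photons absorbed by the actinometer: 6.77×10⁻⁵ / 0.274 = 2.471×10⁻⁴ mol.
Φ(unknown) = 1.03×10⁻⁴ / 2.471×10⁻⁴ = 0.42.

Φ = 0.42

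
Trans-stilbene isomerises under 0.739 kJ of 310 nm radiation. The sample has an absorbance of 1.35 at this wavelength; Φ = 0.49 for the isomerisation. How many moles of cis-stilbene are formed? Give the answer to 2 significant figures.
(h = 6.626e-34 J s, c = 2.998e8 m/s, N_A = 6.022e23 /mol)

9.0e-4 mol

Photon energy at 310 nm: hc/λ = (6.626e-34)(2.998e8)/(310e-9) = 6.408e-19 J.
Incident energy: 0.739 kJ = 739 J.
Photons incident: 739 / 6.408e-19 = 1.153e21, i.e. 1.153e21/6.022e23 = 0.001915 mol.
Fraction absorbed: 1 − 10^(−1.35) = 0.9553.
Photons absorbed: 0.9553 × 0.001915 = 0.001829 mol.
Product: Φ × n_abs = 0.49 × 0.001829 = 8.962e-4 mol.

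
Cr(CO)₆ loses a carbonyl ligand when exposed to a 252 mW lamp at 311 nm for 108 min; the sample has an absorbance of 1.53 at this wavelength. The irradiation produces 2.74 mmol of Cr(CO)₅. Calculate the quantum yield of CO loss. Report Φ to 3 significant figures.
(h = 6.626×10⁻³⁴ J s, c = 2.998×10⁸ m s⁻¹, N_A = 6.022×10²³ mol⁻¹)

Φ = 0.665

Product: 2.74 mmol = 0.00274 mol.
Photon energy at 311 nm: hc/λ = (6.626×10⁻³⁴)(2.998×10⁸)/(311×10⁻⁹) = 6.387×10⁻¹⁹ J.
Energy delivered: (252 mW)(6480 s) = 1633 J.
Photons incident: 1633 / 6.387×10⁻¹⁹ = 2.557×10²¹, i.e. 2.557×10²¹/6.022×10²³ = 0.004246 mol.
Fraction absorbed: 1 − 10^(−1.53) = 0.9705.
Photons absorbed: 0.9705 × 0.004246 = 0.004121 mol.
Φ = 0.00274 mol / 0.004121 mol photons = 0.665.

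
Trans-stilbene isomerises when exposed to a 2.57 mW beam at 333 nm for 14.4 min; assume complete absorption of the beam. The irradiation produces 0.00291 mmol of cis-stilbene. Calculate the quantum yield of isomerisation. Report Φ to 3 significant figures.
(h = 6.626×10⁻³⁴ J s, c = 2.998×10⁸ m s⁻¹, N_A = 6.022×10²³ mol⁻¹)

Product: 0.00291 mmol = 2.91×10⁻⁶ mol.
Photon energy at 333 nm: hc/λ = (6.626×10⁻³⁴)(2.998×10⁸)/(333×10⁻⁹) = 5.965×10⁻¹⁹ J.
Energy delivered: (2.57 mW)(864 s) = 2.220 J.
Photons incident: 2.220 / 5.965×10⁻¹⁹ = 3.722×10¹⁸, i.e. 3.722×10¹⁸/6.022×10²³ = 6.181×10⁻⁶ mol.
Φ = 2.91×10⁻⁶ mol / 6.181×10⁻⁶ mol photons = 0.471.

Φ = 0.471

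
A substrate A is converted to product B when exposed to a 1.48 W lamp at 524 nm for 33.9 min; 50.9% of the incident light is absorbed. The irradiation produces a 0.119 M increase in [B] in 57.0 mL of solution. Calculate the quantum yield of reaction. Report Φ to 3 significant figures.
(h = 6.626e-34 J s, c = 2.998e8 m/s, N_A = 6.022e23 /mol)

Product: (0.119 M)(0.057 L) = 0.006783 mol.
Photon energy at 524 nm: hc/λ = (6.626e-34)(2.998e8)/(524e-9) = 3.791e-19 J.
Energy delivered: (1.48 W)(2034 s) = 3010 J.
Photons incident: 3010 / 3.791e-19 = 7.940e21, i.e. 7.940e21/6.022e23 = 0.01318 mol.
Photons absorbed: 0.509 × 0.01318 = 0.006709 mol.
Φ = 0.006783 mol / 0.006709 mol photons = 1.01.

Φ = 1.01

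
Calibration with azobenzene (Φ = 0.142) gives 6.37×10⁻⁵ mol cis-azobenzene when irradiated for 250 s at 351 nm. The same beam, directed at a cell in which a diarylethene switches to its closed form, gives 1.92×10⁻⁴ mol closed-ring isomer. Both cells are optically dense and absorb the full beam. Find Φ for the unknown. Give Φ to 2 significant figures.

Φ = 0.43

Photons absorbed by the actinometer: 6.37×10⁻⁵ / 0.142 = 4.486×10⁻⁴ mol.
Φ(unknown) = 1.92×10⁻⁴ / 4.486×10⁻⁴ = 0.43.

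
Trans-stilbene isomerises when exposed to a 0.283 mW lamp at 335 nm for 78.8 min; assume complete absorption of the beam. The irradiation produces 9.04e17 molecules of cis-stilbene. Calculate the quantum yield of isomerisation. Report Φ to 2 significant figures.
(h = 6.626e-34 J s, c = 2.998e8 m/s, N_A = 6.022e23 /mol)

Φ = 0.40

Product: 9.04e17 / 6.022e23 = 1.501e-6 mol.
Photon energy at 335 nm: hc/λ = (6.626e-34)(2.998e8)/(335e-9) = 5.930e-19 J.
Energy delivered: (0.283 mW)(4728 s) = 1.338 J.
Photons incident: 1.338 / 5.930e-19 = 2.256e18, i.e. 2.256e18/6.022e23 = 3.746e-6 mol.
Φ = 1.501e-6 mol / 3.746e-6 mol photons = 0.40.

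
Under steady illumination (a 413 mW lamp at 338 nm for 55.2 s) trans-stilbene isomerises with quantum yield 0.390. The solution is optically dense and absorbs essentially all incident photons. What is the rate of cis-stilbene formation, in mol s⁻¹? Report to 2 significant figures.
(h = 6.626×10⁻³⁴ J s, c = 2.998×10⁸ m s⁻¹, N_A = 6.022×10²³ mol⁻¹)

4.6×10⁻⁷ mol s⁻¹

Photon energy at 338 nm: hc/λ = (6.626×10⁻³⁴)(2.998×10⁸)/(338×10⁻⁹) = 5.877×10⁻¹⁹ J.
Energy delivered: (413 mW)(55.2 s) = 22.80 J.
Photons incident: 22.80 / 5.877×10⁻¹⁹ = 3.880×10¹⁹, i.e. 3.880×10¹⁹/6.022×10²³ = 6.443×10⁻⁵ mol.
Product formed: 0.390 × 6.443×10⁻⁵ = 2.513×10⁻⁵ mol.
Rate: 2.513×10⁻⁵ / 55.2 s = 4.6×10⁻⁷ mol s⁻¹.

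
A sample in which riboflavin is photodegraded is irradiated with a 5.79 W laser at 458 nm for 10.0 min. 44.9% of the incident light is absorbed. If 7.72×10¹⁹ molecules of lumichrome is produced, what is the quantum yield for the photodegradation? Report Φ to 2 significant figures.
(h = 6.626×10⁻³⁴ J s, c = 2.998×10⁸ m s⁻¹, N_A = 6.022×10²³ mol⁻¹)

Product: 7.72×10¹⁹ / 6.022×10²³ = 1.282×10⁻⁴ mol.
Photon energy at 458 nm: hc/λ = (6.626×10⁻³⁴)(2.998×10⁸)/(458×10⁻⁹) = 4.337×10⁻¹⁹ J.
Energy delivered: (5.79 W)(600 s) = 3474 J.
Photons incident: 3474 / 4.337×10⁻¹⁹ = 8.010×10²¹, i.e. 8.010×10²¹/6.022×10²³ = 0.01330 mol.
Photons absorbed: 0.449 × 0.01330 = 0.005972 mol.
Φ = 1.282×10⁻⁴ mol / 0.005972 mol photons = 0.021.

Φ = 0.021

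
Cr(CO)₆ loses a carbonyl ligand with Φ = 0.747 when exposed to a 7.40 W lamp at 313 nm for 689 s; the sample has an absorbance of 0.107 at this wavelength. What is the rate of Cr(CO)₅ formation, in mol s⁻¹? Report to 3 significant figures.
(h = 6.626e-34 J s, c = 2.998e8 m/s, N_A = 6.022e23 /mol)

Photon energy at 313 nm: hc/λ = (6.626e-34)(2.998e8)/(313e-9) = 6.347e-19 J.
Energy delivered: (7.40 W)(689 s) = 5099 J.
Photons incident: 5099 / 6.347e-19 = 8.034e21, i.e. 8.034e21/6.022e23 = 0.01334 mol.
Fraction absorbed: 1 − 10^(−0.107) = 0.2184.
Photons absorbed: 0.2184 × 0.01334 = 0.002913 mol.
Product formed: 0.747 × 0.002913 = 0.002176 mol.
Rate: 0.002176 / 689 s = 3.16e-6 mol s⁻¹.

3.16e-6 mol s⁻¹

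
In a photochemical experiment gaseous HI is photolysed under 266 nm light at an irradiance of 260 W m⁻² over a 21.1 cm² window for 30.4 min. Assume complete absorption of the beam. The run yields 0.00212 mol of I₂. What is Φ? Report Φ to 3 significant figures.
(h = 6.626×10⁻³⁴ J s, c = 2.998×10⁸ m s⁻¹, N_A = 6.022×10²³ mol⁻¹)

Φ = 0.953

Photon energy at 266 nm: hc/λ = (6.626×10⁻³⁴)(2.998×10⁸)/(266×10⁻⁹) = 7.468×10⁻¹⁹ J.
Energy delivered: (260 W m⁻²)(21.1×10⁻⁴ m²)(1824 s) = 1001 J.
Photons incident: 1001 / 7.468×10⁻¹⁹ = 1.340×10²¹, i.e. 1.340×10²¹/6.022×10²³ = 0.002225 mol.
Φ = 0.00212 mol / 0.002225 mol photons = 0.953.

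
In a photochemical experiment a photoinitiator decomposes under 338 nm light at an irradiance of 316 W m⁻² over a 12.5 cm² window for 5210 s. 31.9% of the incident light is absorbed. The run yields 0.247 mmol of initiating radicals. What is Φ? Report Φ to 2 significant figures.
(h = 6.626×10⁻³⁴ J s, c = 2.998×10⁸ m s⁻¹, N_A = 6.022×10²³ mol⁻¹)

Product: 0.247 mmol = 2.47×10⁻⁴ mol.
Photon energy at 338 nm: hc/λ = (6.626×10⁻³⁴)(2.998×10⁸)/(338×10⁻⁹) = 5.877×10⁻¹⁹ J.
Energy delivered: (316 W m⁻²)(12.5×10⁻⁴ m²)(5210 s) = 2058 J.
Photons incident: 2058 / 5.877×10⁻¹⁹ = 3.502×10²¹, i.e. 3.502×10²¹/6.022×10²³ = 0.005815 mol.
Photons absorbed: 0.319 × 0.005815 = 0.001855 mol.
Φ = 2.47×10⁻⁴ mol / 0.001855 mol photons = 0.13.

Φ = 0.13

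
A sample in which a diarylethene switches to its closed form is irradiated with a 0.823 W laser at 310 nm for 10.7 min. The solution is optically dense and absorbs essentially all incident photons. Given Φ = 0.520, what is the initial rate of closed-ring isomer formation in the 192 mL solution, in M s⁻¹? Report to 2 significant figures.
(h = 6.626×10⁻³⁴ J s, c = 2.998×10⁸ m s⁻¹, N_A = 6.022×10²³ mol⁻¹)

5.8×10⁻⁶ M s⁻¹

Photon energy at 310 nm: hc/λ = (6.626×10⁻³⁴)(2.998×10⁸)/(310×10⁻⁹) = 6.408×10⁻¹⁹ J.
Energy delivered: (0.823 W)(642 s) = 528.4 J.
Photons incident: 528.4 / 6.408×10⁻¹⁹ = 8.246×10²⁰, i.e. 8.246×10²⁰/6.022×10²³ = 0.001369 mol.
Product formed: 0.520 × 0.001369 = 7.119×10⁻⁴ mol.
Rate: 7.119×10⁻⁴ mol / (642 s × 0.192 L) = 5.8×10⁻⁶ M s⁻¹.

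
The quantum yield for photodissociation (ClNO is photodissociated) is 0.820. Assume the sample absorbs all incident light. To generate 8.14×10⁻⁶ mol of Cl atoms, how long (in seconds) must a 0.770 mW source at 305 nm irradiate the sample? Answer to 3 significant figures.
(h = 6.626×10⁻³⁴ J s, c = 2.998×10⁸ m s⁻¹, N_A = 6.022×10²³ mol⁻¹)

t ≈ 5060 s

Photons that must be absorbed: 8.14×10⁻⁶ / 0.820 = 9.927×10⁻⁶ mol.
Photon energy: hc/λ = 6.513×10⁻¹⁹ J; per mole, 3.922×10⁵ J mol⁻¹.
Energy required: 9.927×10⁻⁶ × 3.922×10⁵ = 3.893 J.
Time: 3.893 J / 0.00077 W = 5060 s.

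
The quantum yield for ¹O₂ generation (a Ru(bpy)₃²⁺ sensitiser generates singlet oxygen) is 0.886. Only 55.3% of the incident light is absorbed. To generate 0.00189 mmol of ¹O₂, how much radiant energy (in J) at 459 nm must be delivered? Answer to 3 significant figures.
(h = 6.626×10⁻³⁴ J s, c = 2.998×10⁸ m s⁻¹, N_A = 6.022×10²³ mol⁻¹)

1.01 J

Product: 0.00189 mmol = 1.89×10⁻⁶ mol.
Photons that must be absorbed: 1.89×10⁻⁶ / 0.886 = 2.133×10⁻⁶ mol.
Incident photons needed: 2.133×10⁻⁶ / 0.553 = 3.857×10⁻⁶ mol.
Photon energy: hc/λ = 4.328×10⁻¹⁹ J; per mole, 2.606×10⁵ J mol⁻¹.
Energy required: 3.857×10⁻⁶ × 2.606×10⁵ = 1.01 J.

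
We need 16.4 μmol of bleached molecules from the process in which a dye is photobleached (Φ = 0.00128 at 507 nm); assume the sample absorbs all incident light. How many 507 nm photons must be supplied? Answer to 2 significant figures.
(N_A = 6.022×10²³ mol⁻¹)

Product: 16.4 μmol = 1.64×10⁻⁵ mol.
Photons that must be absorbed: 1.64×10⁻⁵ / 0.00128 = 0.01281 mol.
Photon count: 0.01281 × 6.022×10²³ = 7.7×10²¹.

7.7×10²¹ photons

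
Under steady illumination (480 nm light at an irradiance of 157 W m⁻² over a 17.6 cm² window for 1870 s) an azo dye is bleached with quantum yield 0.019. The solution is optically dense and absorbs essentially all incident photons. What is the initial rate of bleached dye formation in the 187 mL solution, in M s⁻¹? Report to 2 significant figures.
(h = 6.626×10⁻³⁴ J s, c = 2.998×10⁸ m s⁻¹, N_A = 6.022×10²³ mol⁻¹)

1.1×10⁻⁷ M s⁻¹

Photon energy at 480 nm: hc/λ = (6.626×10⁻³⁴)(2.998×10⁸)/(480×10⁻⁹) = 4.138×10⁻¹⁹ J.
Energy delivered: (157 W m⁻²)(17.6×10⁻⁴ m²)(1870 s) = 516.7 J.
Photons incident: 516.7 / 4.138×10⁻¹⁹ = 1.249×10²¹, i.e. 1.249×10²¹/6.022×10²³ = 0.002074 mol.
Product formed: 0.019 × 0.002074 = 3.941×10⁻⁵ mol.
Rate: 3.941×10⁻⁵ mol / (1870 s × 0.187 L) = 1.1×10⁻⁷ M s⁻¹.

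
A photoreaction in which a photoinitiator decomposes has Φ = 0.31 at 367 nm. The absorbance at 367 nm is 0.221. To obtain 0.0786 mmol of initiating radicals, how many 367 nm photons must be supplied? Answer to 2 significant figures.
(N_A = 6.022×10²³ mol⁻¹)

Product: 0.0786 mmol = 7.86×10⁻⁵ mol.
Photons that must be absorbed: 7.86×10⁻⁵ / 0.31 = 2.535×10⁻⁴ mol.
Fraction absorbed: 1 − 10^(−0.221) = 0.3988.
Incident photons needed: 2.535×10⁻⁴ / 0.3988 = 6.357×10⁻⁴ mol.
Photon count: 6.357×10⁻⁴ × 6.022×10²³ = 3.8×10²⁰.

3.8×10²⁰ photons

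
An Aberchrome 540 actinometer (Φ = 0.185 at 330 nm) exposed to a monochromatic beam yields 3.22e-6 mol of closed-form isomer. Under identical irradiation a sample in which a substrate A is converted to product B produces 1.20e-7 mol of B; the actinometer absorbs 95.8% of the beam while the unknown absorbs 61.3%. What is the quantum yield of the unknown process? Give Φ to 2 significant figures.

Photons absorbed by the actinometer: 3.22e-6 / 0.185 = 1.741e-5 mol.
Incident flux: 1.741e-5 / 0.958 = 1.817e-5 einstein.
Absorbed by unknown: 0.613 × 1.817e-5 = 1.114e-5 mol.
Φ(unknown) = 1.20e-7 / 1.114e-5 = 0.011.

Φ = 0.011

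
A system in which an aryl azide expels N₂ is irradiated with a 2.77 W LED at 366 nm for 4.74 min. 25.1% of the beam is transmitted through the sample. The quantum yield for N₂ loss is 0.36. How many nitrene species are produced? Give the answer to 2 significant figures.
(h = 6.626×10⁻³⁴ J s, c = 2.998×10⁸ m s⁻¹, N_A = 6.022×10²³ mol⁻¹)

Photon energy at 366 nm: hc/λ = (6.626×10⁻³⁴)(2.998×10⁸)/(366×10⁻⁹) = 5.428×10⁻¹⁹ J.
Energy delivered: (2.77 W)(284.4 s) = 787.8 J.
Photons incident: 787.8 / 5.428×10⁻¹⁹ = 1.451×10²¹, i.e. 1.451×10²¹/6.022×10²³ = 0.002409 mol.
Fraction absorbed: 1 − 25.1/100 = 0.7490.
Photons absorbed: 0.7490 × 0.002409 = 0.001804 mol.
Product: Φ × n_abs = 0.36 × 0.001804 = 6.494×10⁻⁴ mol.
As a count: 6.494×10⁻⁴ × 6.022×10²³ = 3.9×10²⁰.

3.9×10²⁰ species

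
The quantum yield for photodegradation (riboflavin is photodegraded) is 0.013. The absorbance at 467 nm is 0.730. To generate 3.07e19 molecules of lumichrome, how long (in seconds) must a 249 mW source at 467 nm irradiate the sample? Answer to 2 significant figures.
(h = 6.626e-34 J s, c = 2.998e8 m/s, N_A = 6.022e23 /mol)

Product: 3.07e19 / 6.022e23 = 5.098e-5 mol.
Photons that must be absorbed: 5.098e-5 / 0.013 = 0.003922 mol.
Fraction absorbed: 1 − 10^(−0.730) = 0.8138.
Incident photons needed: 0.003922 / 0.8138 = 0.004819 mol.
Photon energy: hc/λ = 4.254e-19 J; per mole, 2.562e5 J mol⁻¹.
Energy required: 0.004819 × 2.562e5 = 1235 J.
Time: 1235 J / 0.249 W = 5000 s.

t ≈ 5000 s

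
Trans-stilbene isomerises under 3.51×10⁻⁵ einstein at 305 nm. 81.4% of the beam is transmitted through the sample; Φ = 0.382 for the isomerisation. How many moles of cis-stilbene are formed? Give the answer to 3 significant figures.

Fraction absorbed: 1 − 81.4/100 = 0.1860.
Photons absorbed: 0.1860 × 3.51×10⁻⁵ = 6.529×10⁻⁶ mol.
Product: Φ × n_abs = 0.382 × 6.529×10⁻⁶ = 2.494×10⁻⁶ mol.

2.49×10⁻⁶ mol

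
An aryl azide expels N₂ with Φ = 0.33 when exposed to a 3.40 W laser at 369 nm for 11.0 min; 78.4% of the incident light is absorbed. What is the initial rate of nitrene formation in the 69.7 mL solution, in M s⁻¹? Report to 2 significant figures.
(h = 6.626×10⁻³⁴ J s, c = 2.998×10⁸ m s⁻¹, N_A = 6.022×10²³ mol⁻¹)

Photon energy at 369 nm: hc/λ = (6.626×10⁻³⁴)(2.998×10⁸)/(369×10⁻⁹) = 5.383×10⁻¹⁹ J.
Energy delivered: (3.40 W)(660 s) = 2244 J.
Photons incident: 2244 / 5.383×10⁻¹⁹ = 4.169×10²¹, i.e. 4.169×10²¹/6.022×10²³ = 0.006923 mol.
Photons absorbed: 0.784 × 0.006923 = 0.005428 mol.
Product formed: 0.33 × 0.005428 = 0.001791 mol.
Rate: 0.001791 mol / (660 s × 0.0697 L) = 3.9×10⁻⁵ M s⁻¹.

3.9×10⁻⁵ M s⁻¹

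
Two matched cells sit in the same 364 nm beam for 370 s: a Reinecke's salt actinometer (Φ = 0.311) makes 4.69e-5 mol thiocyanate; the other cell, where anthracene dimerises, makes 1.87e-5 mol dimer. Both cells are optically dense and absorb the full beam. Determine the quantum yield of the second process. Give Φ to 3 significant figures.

Φ = 0.124

Photons absorbed by the actinometer: 4.69e-5 / 0.311 = 1.508e-4 mol.
Φ(unknown) = 1.87e-5 / 1.508e-4 = 0.124.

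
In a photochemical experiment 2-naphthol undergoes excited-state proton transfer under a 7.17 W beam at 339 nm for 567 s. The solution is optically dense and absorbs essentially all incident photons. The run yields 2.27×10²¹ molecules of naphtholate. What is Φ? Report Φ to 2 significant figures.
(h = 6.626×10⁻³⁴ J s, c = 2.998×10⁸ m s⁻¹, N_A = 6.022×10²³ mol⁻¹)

Product: 2.27×10²¹ / 6.022×10²³ = 0.003770 mol.
Photon energy at 339 nm: hc/λ = (6.626×10⁻³⁴)(2.998×10⁸)/(339×10⁻⁹) = 5.860×10⁻¹⁹ J.
Energy delivered: (7.17 W)(567 s) = 4065 J.
Photons incident: 4065 / 5.860×10⁻¹⁹ = 6.937×10²¹, i.e. 6.937×10²¹/6.022×10²³ = 0.01152 mol.
Φ = 0.003770 mol / 0.01152 mol photons = 0.33.

Φ = 0.33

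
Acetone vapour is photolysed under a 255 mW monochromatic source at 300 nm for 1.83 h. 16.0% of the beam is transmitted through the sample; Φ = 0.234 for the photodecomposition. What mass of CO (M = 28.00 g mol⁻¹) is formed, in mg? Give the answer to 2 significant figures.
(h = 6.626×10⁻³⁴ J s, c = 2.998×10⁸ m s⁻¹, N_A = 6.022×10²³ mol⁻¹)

23 mg

Photon energy at 300 nm: hc/λ = (6.626×10⁻³⁴)(2.998×10⁸)/(300×10⁻⁹) = 6.622×10⁻¹⁹ J.
Energy delivered: (255 mW)(6588 s) = 1680 J.
Photons incident: 1680 / 6.622×10⁻¹⁹ = 2.537×10²¹, i.e. 2.537×10²¹/6.022×10²³ = 0.004213 mol.
Fraction absorbed: 1 − 16.0/100 = 0.8400.
Photons absorbed: 0.8400 × 0.004213 = 0.003539 mol.
Product: Φ × n_abs = 0.234 × 0.003539 = 8.281×10⁻⁴ mol.
Mass: 8.281×10⁻⁴ × 28.00 = 0.02319 g = 23 mg.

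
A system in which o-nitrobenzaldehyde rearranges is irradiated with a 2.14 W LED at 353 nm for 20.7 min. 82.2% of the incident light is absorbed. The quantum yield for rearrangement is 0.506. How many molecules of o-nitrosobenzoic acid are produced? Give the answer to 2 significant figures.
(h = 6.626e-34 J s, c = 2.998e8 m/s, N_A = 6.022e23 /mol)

2.0e21 molecules

Photon energy at 353 nm: hc/λ = (6.626e-34)(2.998e8)/(353e-9) = 5.627e-19 J.
Energy delivered: (2.14 W)(1242 s) = 2658 J.
Photons incident: 2658 / 5.627e-19 = 4.724e21, i.e. 4.724e21/6.022e23 = 0.007845 mol.
Photons absorbed: 0.822 × 0.007845 = 0.006449 mol.
Product: Φ × n_abs = 0.506 × 0.006449 = 0.003263 mol.
As a count: 0.003263 × 6.022e23 = 2.0e21.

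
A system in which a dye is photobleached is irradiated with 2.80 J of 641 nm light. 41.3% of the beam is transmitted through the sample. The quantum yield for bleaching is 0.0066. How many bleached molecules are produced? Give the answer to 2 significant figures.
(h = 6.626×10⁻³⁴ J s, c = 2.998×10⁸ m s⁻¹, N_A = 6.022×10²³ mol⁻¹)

Photon energy at 641 nm: hc/λ = (6.626×10⁻³⁴)(2.998×10⁸)/(641×10⁻⁹) = 3.099×10⁻¹⁹ J.
Photons incident: 2.80 / 3.099×10⁻¹⁹ = 9.035×10¹⁸, i.e. 9.035×10¹⁸/6.022×10²³ = 1.500×10⁻⁵ mol.
Fraction absorbed: 1 − 41.3/100 = 0.5870.
Photons absorbed: 0.5870 × 1.500×10⁻⁵ = 8.805×10⁻⁶ mol.
Product: Φ × n_abs = 0.0066 × 8.805×10⁻⁶ = 5.811×10⁻⁸ mol.
As a count: 5.811×10⁻⁸ × 6.022×10²³ = 3.5×10¹⁶.

3.5×10¹⁶ bleached molecules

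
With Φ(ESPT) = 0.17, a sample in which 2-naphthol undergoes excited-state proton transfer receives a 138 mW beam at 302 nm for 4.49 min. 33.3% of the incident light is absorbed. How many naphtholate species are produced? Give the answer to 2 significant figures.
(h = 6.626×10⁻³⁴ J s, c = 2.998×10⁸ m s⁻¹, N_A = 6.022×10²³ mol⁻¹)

Photon energy at 302 nm: hc/λ = (6.626×10⁻³⁴)(2.998×10⁸)/(302×10⁻⁹) = 6.578×10⁻¹⁹ J.
Energy delivered: (138 mW)(269.4 s) = 37.18 J.
Photons incident: 37.18 / 6.578×10⁻¹⁹ = 5.652×10¹⁹, i.e. 5.652×10¹⁹/6.022×10²³ = 9.386×10⁻⁵ mol.
Photons absorbed: 0.333 × 9.386×10⁻⁵ = 3.126×10⁻⁵ mol.
Product: Φ × n_abs = 0.17 × 3.126×10⁻⁵ = 5.314×10⁻⁶ mol.
As a count: 5.314×10⁻⁶ × 6.022×10²³ = 3.2×10¹⁸.

3.2×10¹⁸ species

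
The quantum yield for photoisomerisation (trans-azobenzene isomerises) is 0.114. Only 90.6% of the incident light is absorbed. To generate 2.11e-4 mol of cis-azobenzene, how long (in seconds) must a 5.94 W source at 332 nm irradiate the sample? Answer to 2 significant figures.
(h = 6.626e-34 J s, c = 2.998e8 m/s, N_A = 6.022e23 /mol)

t ≈ 120 s

Photons that must be absorbed: 2.11e-4 / 0.114 = 0.001851 mol.
Incident photons needed: 0.001851 / 0.906 = 0.002043 mol.
Photon energy: hc/λ = 5.983e-19 J; per mole, 3.603e5 J mol⁻¹.
Energy required: 0.002043 × 3.603e5 = 736.1 J.
Time: 736.1 J / 5.94 W = 120 s.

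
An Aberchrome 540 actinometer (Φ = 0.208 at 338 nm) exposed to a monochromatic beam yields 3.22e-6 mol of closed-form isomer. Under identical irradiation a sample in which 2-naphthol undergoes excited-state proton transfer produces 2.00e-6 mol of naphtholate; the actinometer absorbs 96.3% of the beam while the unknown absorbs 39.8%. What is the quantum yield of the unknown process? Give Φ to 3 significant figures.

Φ = 0.313

Photons absorbed by the actinometer: 3.22e-6 / 0.208 = 1.548e-5 mol.
Incident flux: 1.548e-5 / 0.963 = 1.607e-5 einstein.
Absorbed by unknown: 0.398 × 1.607e-5 = 6.396e-6 mol.
Φ(unknown) = 2.00e-6 / 6.396e-6 = 0.313.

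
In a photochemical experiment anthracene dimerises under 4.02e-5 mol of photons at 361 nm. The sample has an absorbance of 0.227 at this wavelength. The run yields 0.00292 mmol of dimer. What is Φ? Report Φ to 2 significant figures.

Φ = 0.18

Product: 0.00292 mmol = 2.92e-6 mol.
Fraction absorbed: 1 − 10^(−0.227) = 0.4071.
Photons absorbed: 0.4071 × 4.02e-5 = 1.637e-5 mol.
Φ = 2.92e-6 mol / 1.637e-5 mol photons = 0.18.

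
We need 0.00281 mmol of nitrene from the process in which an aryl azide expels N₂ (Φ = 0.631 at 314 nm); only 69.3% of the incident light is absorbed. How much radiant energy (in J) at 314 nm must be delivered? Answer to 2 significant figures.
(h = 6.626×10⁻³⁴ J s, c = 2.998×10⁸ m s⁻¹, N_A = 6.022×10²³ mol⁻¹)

Product: 0.00281 mmol = 2.81×10⁻⁶ mol.
Photons that must be absorbed: 2.81×10⁻⁶ / 0.631 = 4.453×10⁻⁶ mol.
Incident photons needed: 4.453×10⁻⁶ / 0.693 = 6.426×10⁻⁶ mol.
Photon energy: hc/λ = 6.326×10⁻¹⁹ J; per mole, 3.810×10⁵ J mol⁻¹.
Energy required: 6.426×10⁻⁶ × 3.810×10⁵ = 2.4 J.

2.4 J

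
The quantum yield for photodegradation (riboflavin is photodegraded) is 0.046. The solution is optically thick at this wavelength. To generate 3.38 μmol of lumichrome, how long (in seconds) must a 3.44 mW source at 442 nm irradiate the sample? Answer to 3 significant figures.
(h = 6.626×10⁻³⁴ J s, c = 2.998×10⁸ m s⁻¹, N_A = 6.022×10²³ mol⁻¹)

Product: 3.38 μmol = 3.38×10⁻⁶ mol.
Photons that must be absorbed: 3.38×10⁻⁶ / 0.046 = 7.348×10⁻⁵ mol.
Photon energy: hc/λ = 4.494×10⁻¹⁹ J; per mole, 2.706×10⁵ J mol⁻¹.
Energy required: 7.348×10⁻⁵ × 2.706×10⁵ = 19.88 J.
Time: 19.88 J / 0.00344 W = 5780 s.

t ≈ 5780 s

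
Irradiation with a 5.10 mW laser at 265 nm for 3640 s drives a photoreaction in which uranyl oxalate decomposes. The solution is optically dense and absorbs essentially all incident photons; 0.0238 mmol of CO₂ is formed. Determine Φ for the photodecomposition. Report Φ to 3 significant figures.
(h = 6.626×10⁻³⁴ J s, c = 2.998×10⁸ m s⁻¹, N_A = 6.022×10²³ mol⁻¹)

Product: 0.0238 mmol = 2.38×10⁻⁵ mol.
Photon energy at 265 nm: hc/λ = (6.626×10⁻³⁴)(2.998×10⁸)/(265×10⁻⁹) = 7.496×10⁻¹⁹ J.
Energy delivered: (5.10 mW)(3640 s) = 18.56 J.
Photons incident: 18.56 / 7.496×10⁻¹⁹ = 2.476×10¹⁹, i.e. 2.476×10¹⁹/6.022×10²³ = 4.112×10⁻⁵ mol.
Φ = 2.38×10⁻⁵ mol / 4.112×10⁻⁵ mol photons = 0.579.

Φ = 0.579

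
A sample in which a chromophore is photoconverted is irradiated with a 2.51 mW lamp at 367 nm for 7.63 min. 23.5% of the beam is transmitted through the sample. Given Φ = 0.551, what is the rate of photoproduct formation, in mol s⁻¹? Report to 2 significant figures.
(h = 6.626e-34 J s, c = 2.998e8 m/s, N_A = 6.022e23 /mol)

Photon energy at 367 nm: hc/λ = (6.626e-34)(2.998e8)/(367e-9) = 5.413e-19 J.
Energy delivered: (2.51 mW)(457.8 s) = 1.149 J.
Photons incident: 1.149 / 5.413e-19 = 2.123e18, i.e. 2.123e18/6.022e23 = 3.525e-6 mol.
Fraction absorbed: 1 − 23.5/100 = 0.7650.
Photons absorbed: 0.7650 × 3.525e-6 = 2.697e-6 mol.
Product formed: 0.551 × 2.697e-6 = 1.486e-6 mol.
Rate: 1.486e-6 / 457.8 s = 3.2e-9 mol s⁻¹.

3.2e-9 mol s⁻¹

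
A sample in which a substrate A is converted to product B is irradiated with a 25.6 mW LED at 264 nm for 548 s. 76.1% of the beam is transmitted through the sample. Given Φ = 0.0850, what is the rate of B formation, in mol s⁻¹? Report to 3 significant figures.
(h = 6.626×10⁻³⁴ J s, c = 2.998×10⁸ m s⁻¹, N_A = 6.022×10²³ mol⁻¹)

1.15×10⁻⁹ mol s⁻¹

Photon energy at 264 nm: hc/λ = (6.626×10⁻³⁴)(2.998×10⁸)/(264×10⁻⁹) = 7.525×10⁻¹⁹ J.
Energy delivered: (25.6 mW)(548 s) = 14.03 J.
Photons incident: 14.03 / 7.525×10⁻¹⁹ = 1.864×10¹⁹, i.e. 1.864×10¹⁹/6.022×10²³ = 3.095×10⁻⁵ mol.
Fraction absorbed: 1 − 76.1/100 = 0.2390.
Photons absorbed: 0.2390 × 3.095×10⁻⁵ = 7.397×10⁻⁶ mol.
Product formed: 0.0850 × 7.397×10⁻⁶ = 6.287×10⁻⁷ mol.
Rate: 6.287×10⁻⁷ / 548 s = 1.15×10⁻⁹ mol s⁻¹.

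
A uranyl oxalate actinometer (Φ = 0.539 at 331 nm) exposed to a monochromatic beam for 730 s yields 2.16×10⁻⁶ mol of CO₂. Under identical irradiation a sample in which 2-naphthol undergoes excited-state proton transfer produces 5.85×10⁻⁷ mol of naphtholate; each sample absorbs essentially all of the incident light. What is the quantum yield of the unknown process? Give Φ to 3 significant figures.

Photons absorbed by the actinometer: 2.16×10⁻⁶ / 0.539 = 4.007×10⁻⁶ mol.
Φ(unknown) = 5.85×10⁻⁷ / 4.007×10⁻⁶ = 0.146.

Φ = 0.146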